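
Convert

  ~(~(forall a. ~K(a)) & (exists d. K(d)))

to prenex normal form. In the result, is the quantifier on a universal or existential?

universal

Push ¬ through the quantifiers and connectives to reach negation normal form:
  (forall a. ~K(a)) | (forall d. ~K(d))
Finally move all quantifiers to the prefix:
  forall a. forall d. (~K(a) | ~K(d))
The quantifier forall a sits under an even number of negations, so it remains universal.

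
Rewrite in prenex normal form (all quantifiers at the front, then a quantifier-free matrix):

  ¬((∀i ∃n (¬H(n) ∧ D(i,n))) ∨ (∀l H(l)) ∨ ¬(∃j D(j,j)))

Drive negations inward (¬∀x A ≡ ∃x ¬A, ¬∃x A ≡ ∀x ¬A, De Morgan for ∧/∨):
  (∃i ∀n (H(n) ∨ ¬D(i,n))) ∧ (∃l ¬H(l)) ∧ (∃j D(j,j))
Pull the quantifiers to the front (each side's bound variable is not free in the other side):
  ∃i ∀n ∃l ∃j ((H(n) ∨ ¬D(i,n)) ∧ ¬H(l) ∧ D(j,j))

∃i ∀n ∃l ∃j ((H(n) ∨ ¬D(i,n)) ∧ ¬H(l) ∧ D(j,j))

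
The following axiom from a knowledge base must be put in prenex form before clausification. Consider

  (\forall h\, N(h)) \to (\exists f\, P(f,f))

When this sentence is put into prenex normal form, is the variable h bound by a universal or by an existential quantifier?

existential

First replace A → B with ¬A ∨ B.
  \neg (\forall h\, N(h)) \lor (\exists f\, P(f,f))
Drive negations inward (¬∀x A ≡ ∃x ¬A, ¬∃x A ≡ ∀x ¬A, De Morgan for ∧/∨):
  (\exists h\, \neg N(h)) \lor (\exists f\, P(f,f))
All bound variables are already distinct, so no renaming is needed.
Finally move all quantifiers to the prefix:
  \exists h\, \exists f\, (\neg N(h) \lor P(f,f))
The quantifier \forall h sits under an odd number of negations (counting the antecedent side of each →), so it flips to \exists h.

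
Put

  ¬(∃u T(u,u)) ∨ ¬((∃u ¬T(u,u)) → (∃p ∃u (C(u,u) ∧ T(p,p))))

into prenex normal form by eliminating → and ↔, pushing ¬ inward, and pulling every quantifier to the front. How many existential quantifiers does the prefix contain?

1

Eliminate → and ↔ using ¬ and ∨.
  ¬(∃u T(u,u)) ∨ ¬(¬(∃u ¬T(u,u)) ∨ (∃p ∃u (C(u,u) ∧ T(p,p))))
Drive negations inward (¬∀x A ≡ ∃x ¬A, ¬∃x A ≡ ∀x ¬A, De Morgan for ∧/∨):
  (∀u ¬T(u,u)) ∨ (∃u ¬T(u,u)) ∧ (∀p ∀u (¬C(u,u) ∨ ¬T(p,p)))
Give each quantifier a distinct variable: u↦q, u↦a.
  (∀u ¬T(u,u)) ∨ (∃q ¬T(q,q)) ∧ (∀p ∀a (¬C(a,a) ∨ ¬T(p,p)))
Extract every quantifier outward, since the variables are now distinct and don't occur free across branches:
  ∀u ∃q ∀p ∀a (¬T(u,u) ∨ ¬T(q,q) ∧ (¬C(a,a) ∨ ¬T(p,p)))
The prefix is ∀u ∃q ∀p ∀a: 3 universal, 1 existential.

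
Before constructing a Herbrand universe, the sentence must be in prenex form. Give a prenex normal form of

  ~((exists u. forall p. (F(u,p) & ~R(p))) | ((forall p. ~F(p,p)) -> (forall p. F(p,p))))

forall u. exists p. forall s. exists u1. ((~F(u,p) | R(p)) & ~F(s,s) & ~F(u1,u1))

Rewrite implications/biconditionals: A → B as ¬A ∨ B.
  ~((exists u. forall p. (F(u,p) & ~R(p))) | ~(forall p. ~F(p,p)) | (forall p. F(p,p)))
Push ¬ through the quantifiers and connectives to reach negation normal form:
  (forall u. exists p. (~F(u,p) | R(p))) & (forall p. ~F(p,p)) & (exists p. ~F(p,p))
Rename bound variables to avoid capture: p↦s, p↦u1.
  (forall u. exists p. (~F(u,p) | R(p))) & (forall s. ~F(s,s)) & (exists u1. ~F(u1,u1))
Finally move all quantifiers to the prefix:
  forall u. exists p. forall s. exists u1. ((~F(u,p) | R(p)) & ~F(s,s) & ~F(u1,u1))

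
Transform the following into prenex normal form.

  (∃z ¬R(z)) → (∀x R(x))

∀z ∀x (R(z) ∨ R(x))

Rewrite implications/biconditionals: A → B as ¬A ∨ B.
  ¬(∃z ¬R(z)) ∨ (∀x R(x))
Move each ¬ inward, flipping quantifiers it crosses:
  (∀z R(z)) ∨ (∀x R(x))
All bound variables are already distinct, so no renaming is needed.
Extract every quantifier outward, since the variables are now distinct and don't occur free across branches:
  ∀z ∀x (R(z) ∨ R(x))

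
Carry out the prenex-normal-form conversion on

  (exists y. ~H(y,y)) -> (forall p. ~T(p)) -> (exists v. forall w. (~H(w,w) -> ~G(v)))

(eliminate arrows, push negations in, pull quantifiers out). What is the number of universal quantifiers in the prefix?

2

First replace A → B with ¬A ∨ B.
  ~(exists y. ~H(y,y)) | ~(forall p. ~T(p)) | (exists v. forall w. (~~H(w,w) | ~G(v)))
Push ¬ through the quantifiers and connectives to reach negation normal form:
  (forall y. H(y,y)) | (exists p. T(p)) | (exists v. forall w. (H(w,w) | ~G(v)))
Extract every quantifier outward, since the variables are now distinct and don't occur free across branches:
  forall y. exists p. exists v. forall w. (H(y,y) | T(p) | H(w,w) | ~G(v))
The prefix is forall y exists p exists v forall w: 2 universal, 2 existential.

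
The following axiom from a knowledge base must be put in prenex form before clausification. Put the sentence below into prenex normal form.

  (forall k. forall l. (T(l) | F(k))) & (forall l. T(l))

Give each quantifier a distinct variable: l↦t.
  (forall k. forall l. (T(l) | F(k))) & (forall t. T(t))
Extract every quantifier outward, since the variables are now distinct and don't occur free across branches:
  forall k. forall l. forall t. ((T(l) | F(k)) & T(t))

forall k. forall l. forall t. ((T(l) | F(k)) & T(t))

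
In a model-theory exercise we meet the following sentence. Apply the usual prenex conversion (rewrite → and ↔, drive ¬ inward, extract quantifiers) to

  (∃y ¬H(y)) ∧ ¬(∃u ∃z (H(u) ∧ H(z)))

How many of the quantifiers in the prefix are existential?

Push ¬ through the quantifiers and connectives to reach negation normal form:
  (∃y ¬H(y)) ∧ (∀u ∀z (¬H(u) ∨ ¬H(z)))
Pull the quantifiers to the front (each side's bound variable is not free in the other side):
  ∃y ∀u ∀z (¬H(y) ∧ (¬H(u) ∨ ¬H(z)))
The prefix is ∃y ∀u ∀z: 2 universal, 1 existential.

1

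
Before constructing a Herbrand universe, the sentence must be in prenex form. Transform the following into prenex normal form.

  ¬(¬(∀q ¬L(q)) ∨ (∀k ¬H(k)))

Push ¬ through the quantifiers and connectives to reach negation normal form:
  (∀q ¬L(q)) ∧ (∃k H(k))
Pull the quantifiers to the front (each side's bound variable is not free in the other side):
  ∀q ∃k (¬L(q) ∧ H(k))

∀q ∃k (¬L(q) ∧ H(k))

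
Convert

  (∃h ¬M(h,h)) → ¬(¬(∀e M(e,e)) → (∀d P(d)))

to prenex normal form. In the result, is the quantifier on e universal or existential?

Eliminate → and ↔ using ¬ and ∨.
  ¬(∃h ¬M(h,h)) ∨ ¬(¬¬(∀e M(e,e)) ∨ (∀d P(d)))
Drive negations inward (¬∀x A ≡ ∃x ¬A, ¬∃x A ≡ ∀x ¬A, De Morgan for ∧/∨):
  (∀h M(h,h)) ∨ (∃e ¬M(e,e)) ∧ (∃d ¬P(d))
All bound variables are already distinct, so no renaming is needed.
Pull the quantifiers to the front (each side's bound variable is not free in the other side):
  ∀h ∃e ∃d (M(h,h) ∨ ¬M(e,e) ∧ ¬P(d))
The quantifier ∀e sits under an odd number of negations (counting the antecedent side of each →), so it flips to ∃e.

existential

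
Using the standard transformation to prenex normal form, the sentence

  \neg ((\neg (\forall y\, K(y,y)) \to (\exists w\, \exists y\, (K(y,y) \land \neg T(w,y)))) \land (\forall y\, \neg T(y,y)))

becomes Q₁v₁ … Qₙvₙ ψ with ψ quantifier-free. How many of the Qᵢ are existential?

2

Eliminate → and ↔ using ¬ and ∨.
  \neg ((\neg \neg (\forall y\, K(y,y)) \lor (\exists w\, \exists y\, (K(y,y) \land \neg T(w,y)))) \land (\forall y\, \neg T(y,y)))
Move each ¬ inward, flipping quantifiers it crosses:
  (\exists y\, \neg K(y,y)) \land (\forall w\, \forall y\, (\neg K(y,y) \lor T(w,y))) \lor (\exists y\, T(y,y))
Standardize variables apart so no two quantifiers bind the same name: y↦z, y↦w1.
  (\exists y\, \neg K(y,y)) \land (\forall w\, \forall z\, (\neg K(z,z) \lor T(w,z))) \lor (\exists w1\, T(w1,w1))
Finally move all quantifiers to the prefix:
  \exists y\, \forall w\, \forall z\, \exists w1\, (\neg K(y,y) \land (\neg K(z,z) \lor T(w,z)) \lor T(w1,w1))
The prefix is \exists y \forall w \forall z \exists w1: 2 universal, 2 existential.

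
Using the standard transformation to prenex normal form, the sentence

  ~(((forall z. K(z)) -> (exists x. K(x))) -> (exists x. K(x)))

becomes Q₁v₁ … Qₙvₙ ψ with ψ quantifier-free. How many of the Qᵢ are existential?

Rewrite implications/biconditionals: A → B as ¬A ∨ B.
  ~(~(~(forall z. K(z)) | (exists x. K(x))) | (exists x. K(x)))
Move each ¬ inward, flipping quantifiers it crosses:
  ((exists z. ~K(z)) | (exists x. K(x))) & (forall x. ~K(x))
Give each quantifier a distinct variable: x↦x1.
  ((exists z. ~K(z)) | (exists x. K(x))) & (forall x1. ~K(x1))
Extract every quantifier outward, since the variables are now distinct and don't occur free across branches:
  exists z. exists x. forall x1. ((~K(z) | K(x)) & ~K(x1))
The prefix is exists z exists x forall x1: 1 universal, 2 existential.

2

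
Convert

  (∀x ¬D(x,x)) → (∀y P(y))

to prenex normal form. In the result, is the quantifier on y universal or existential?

Eliminate → and ↔ using ¬ and ∨.
  ¬(∀x ¬D(x,x)) ∨ (∀y P(y))
Push ¬ through the quantifiers and connectives to reach negation normal form:
  (∃x D(x,x)) ∨ (∀y P(y))
All bound variables are already distinct, so no renaming is needed.
Extract every quantifier outward, since the variables are now distinct and don't occur free across branches:
  ∃x ∀y (D(x,x) ∨ P(y))
The quantifier ∀y sits under an even number of negations (counting the antecedent side of each →), so it remains universal.

universal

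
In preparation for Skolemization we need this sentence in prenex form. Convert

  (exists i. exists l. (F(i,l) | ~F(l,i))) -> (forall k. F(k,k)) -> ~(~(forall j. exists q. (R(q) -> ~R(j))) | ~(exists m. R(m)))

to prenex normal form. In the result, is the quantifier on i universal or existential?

Rewrite implications/biconditionals: A → B as ¬A ∨ B.
  ~(exists i. exists l. (F(i,l) | ~F(l,i))) | ~(forall k. F(k,k)) | ~(~(forall j. exists q. (~R(q) | ~R(j))) | ~(exists m. R(m)))
Drive negations inward (¬∀x A ≡ ∃x ¬A, ¬∃x A ≡ ∀x ¬A, De Morgan for ∧/∨):
  (forall i. forall l. (~F(i,l) & F(l,i))) | (exists k. ~F(k,k)) | (forall j. exists q. (~R(q) | ~R(j))) & (exists m. R(m))
All bound variables are already distinct, so no renaming is needed.
Finally move all quantifiers to the prefix:
  forall i. forall l. exists k. forall j. exists q. exists m. (~F(i,l) & F(l,i) | ~F(k,k) | (~R(q) | ~R(j)) & R(m))
The quantifier exists i sits under an odd number of negations (counting the antecedent side of each →), so it flips to forall i.

universal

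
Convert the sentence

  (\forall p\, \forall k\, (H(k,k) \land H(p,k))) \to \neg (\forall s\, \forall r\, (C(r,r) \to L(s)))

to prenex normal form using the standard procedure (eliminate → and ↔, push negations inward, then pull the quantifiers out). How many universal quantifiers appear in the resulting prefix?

Rewrite implications/biconditionals: A → B as ¬A ∨ B.
  \neg (\forall p\, \forall k\, (H(k,k) \land H(p,k))) \lor \neg (\forall s\, \forall r\, (\neg C(r,r) \lor L(s)))
Push ¬ through the quantifiers and connectives to reach negation normal form:
  (\exists p\, \exists k\, (\neg H(k,k) \lor \neg H(p,k))) \lor (\exists s\, \exists r\, (C(r,r) \land \neg L(s)))
Pull the quantifiers to the front (each side's bound variable is not free in the other side):
  \exists p\, \exists k\, \exists s\, \exists r\, (\neg H(k,k) \lor \neg H(p,k) \lor C(r,r) \land \neg L(s))
The prefix is \exists p \exists k \exists s \exists r: 0 universal, 4 existential.

0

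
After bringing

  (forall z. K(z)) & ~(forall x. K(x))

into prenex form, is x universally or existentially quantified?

existential

Drive negations inward (¬∀x A ≡ ∃x ¬A, ¬∃x A ≡ ∀x ¬A, De Morgan for ∧/∨):
  (forall z. K(z)) & (exists x. ~K(x))
All bound variables are already distinct, so no renaming is needed.
Extract every quantifier outward, since the variables are now distinct and don't occur free across branches:
  forall z. exists x. (K(z) & ~K(x))
The quantifier forall x sits under an odd number of negations, so it flips to exists x.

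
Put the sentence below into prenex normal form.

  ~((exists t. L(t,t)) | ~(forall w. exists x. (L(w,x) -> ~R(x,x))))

forall t. forall w. exists x. (~L(t,t) & (~L(w,x) | ~R(x,x)))

Rewrite implications/biconditionals: A → B as ¬A ∨ B.
  ~((exists t. L(t,t)) | ~(forall w. exists x. (~L(w,x) | ~R(x,x))))
Move each ¬ inward, flipping quantifiers it crosses:
  (forall t. ~L(t,t)) & (forall w. exists x. (~L(w,x) | ~R(x,x)))
Finally move all quantifiers to the prefix:
  forall t. forall w. exists x. (~L(t,t) & (~L(w,x) | ~R(x,x)))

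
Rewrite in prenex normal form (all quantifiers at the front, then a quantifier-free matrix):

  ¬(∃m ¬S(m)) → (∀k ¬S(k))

∃m ∀k (¬S(m) ∨ ¬S(k))

Eliminate → and ↔ using ¬ and ∨.
  ¬¬(∃m ¬S(m)) ∨ (∀k ¬S(k))
Move each ¬ inward, flipping quantifiers it crosses:
  (∃m ¬S(m)) ∨ (∀k ¬S(k))
Pull the quantifiers to the front (each side's bound variable is not free in the other side):
  ∃m ∀k (¬S(m) ∨ ¬S(k))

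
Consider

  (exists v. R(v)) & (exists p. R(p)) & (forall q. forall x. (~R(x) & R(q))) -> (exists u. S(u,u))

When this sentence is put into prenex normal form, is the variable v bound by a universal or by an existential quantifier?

universal

Eliminate → and ↔ using ¬ and ∨.
  ~((exists v. R(v)) & (exists p. R(p)) & (forall q. forall x. (~R(x) & R(q)))) | (exists u. S(u,u))
Drive negations inward (¬∀x A ≡ ∃x ¬A, ¬∃x A ≡ ∀x ¬A, De Morgan for ∧/∨):
  (forall v. ~R(v)) | (forall p. ~R(p)) | (exists q. exists x. (R(x) | ~R(q))) | (exists u. S(u,u))
Pull the quantifiers to the front (each side's bound variable is not free in the other side):
  forall v. forall p. exists q. exists x. exists u. (~R(v) | ~R(p) | R(x) | ~R(q) | S(u,u))
The quantifier exists v sits under an odd number of negations (counting the antecedent side of each →), so it flips to forall v.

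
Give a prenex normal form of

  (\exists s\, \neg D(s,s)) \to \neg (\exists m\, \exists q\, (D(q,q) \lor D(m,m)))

\forall s\, \forall m\, \forall q\, (D(s,s) \lor \neg D(q,q) \land \neg D(m,m))

First replace A → B with ¬A ∨ B.
  \neg (\exists s\, \neg D(s,s)) \lor \neg (\exists m\, \exists q\, (D(q,q) \lor D(m,m)))
Push ¬ through the quantifiers and connectives to reach negation normal form:
  (\forall s\, D(s,s)) \lor (\forall m\, \forall q\, (\neg D(q,q) \land \neg D(m,m)))
Pull the quantifiers to the front (each side's bound variable is not free in the other side):
  \forall s\, \forall m\, \forall q\, (D(s,s) \lor \neg D(q,q) \land \neg D(m,m))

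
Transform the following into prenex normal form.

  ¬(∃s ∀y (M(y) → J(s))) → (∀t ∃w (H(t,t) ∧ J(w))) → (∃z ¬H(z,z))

∃s ∀y ∃t ∀w ∃z (¬M(y) ∨ J(s) ∨ ¬H(t,t) ∨ ¬J(w) ∨ ¬H(z,z))

Rewrite implications/biconditionals: A → B as ¬A ∨ B.
  ¬¬(∃s ∀y (¬M(y) ∨ J(s))) ∨ ¬(∀t ∃w (H(t,t) ∧ J(w))) ∨ (∃z ¬H(z,z))
Push ¬ through the quantifiers and connectives to reach negation normal form:
  (∃s ∀y (¬M(y) ∨ J(s))) ∨ (∃t ∀w (¬H(t,t) ∨ ¬J(w))) ∨ (∃z ¬H(z,z))
All bound variables are already distinct, so no renaming is needed.
Extract every quantifier outward, since the variables are now distinct and don't occur free across branches:
  ∃s ∀y ∃t ∀w ∃z (¬M(y) ∨ J(s) ∨ ¬H(t,t) ∨ ¬J(w) ∨ ¬H(z,z))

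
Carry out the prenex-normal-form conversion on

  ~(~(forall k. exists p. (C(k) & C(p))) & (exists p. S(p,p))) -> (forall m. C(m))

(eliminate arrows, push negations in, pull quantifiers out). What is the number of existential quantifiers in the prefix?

2

First replace A → B with ¬A ∨ B.
  ~~(~(forall k. exists p. (C(k) & C(p))) & (exists p. S(p,p))) | (forall m. C(m))
Drive negations inward (¬∀x A ≡ ∃x ¬A, ¬∃x A ≡ ∀x ¬A, De Morgan for ∧/∨):
  (exists k. forall p. (~C(k) | ~C(p))) & (exists p. S(p,p)) | (forall m. C(m))
Standardize variables apart so no two quantifiers bind the same name: p↦q.
  (exists k. forall p. (~C(k) | ~C(p))) & (exists q. S(q,q)) | (forall m. C(m))
Finally move all quantifiers to the prefix:
  exists k. forall p. exists q. forall m. ((~C(k) | ~C(p)) & S(q,q) | C(m))
The prefix is exists k forall p exists q forall m: 2 universal, 2 existential.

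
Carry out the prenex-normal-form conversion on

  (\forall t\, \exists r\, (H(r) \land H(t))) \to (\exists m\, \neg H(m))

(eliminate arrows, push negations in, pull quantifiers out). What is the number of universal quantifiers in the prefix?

1

First replace A → B with ¬A ∨ B.
  \neg (\forall t\, \exists r\, (H(r) \land H(t))) \lor (\exists m\, \neg H(m))
Move each ¬ inward, flipping quantifiers it crosses:
  (\exists t\, \forall r\, (\neg H(r) \lor \neg H(t))) \lor (\exists m\, \neg H(m))
All bound variables are already distinct, so no renaming is needed.
Extract every quantifier outward, since the variables are now distinct and don't occur free across branches:
  \exists t\, \forall r\, \exists m\, (\neg H(r) \lor \neg H(t) \lor \neg H(m))
The prefix is \exists t \forall r \exists m: 1 universal, 2 existential.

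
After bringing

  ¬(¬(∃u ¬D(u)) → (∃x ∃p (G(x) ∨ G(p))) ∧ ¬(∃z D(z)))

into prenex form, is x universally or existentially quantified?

First replace A → B with ¬A ∨ B.
  ¬(¬¬(∃u ¬D(u)) ∨ (∃x ∃p (G(x) ∨ G(p))) ∧ ¬(∃z D(z)))
Move each ¬ inward, flipping quantifiers it crosses:
  (∀u D(u)) ∧ ((∀x ∀p (¬G(x) ∧ ¬G(p))) ∨ (∃z D(z)))
Finally move all quantifiers to the prefix:
  ∀u ∀x ∀p ∃z (D(u) ∧ (¬G(x) ∧ ¬G(p) ∨ D(z)))
The quantifier ∃x sits under an odd number of negations (counting the antecedent side of each →), so it flips to ∀x.

universal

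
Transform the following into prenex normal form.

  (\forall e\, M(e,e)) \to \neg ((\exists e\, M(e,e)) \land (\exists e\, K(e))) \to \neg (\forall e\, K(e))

\exists e\, \exists q\, \exists y1\, \exists x\, (\neg M(e,e) \lor M(q,q) \land K(y1) \lor \neg K(x))

Rewrite implications/biconditionals: A → B as ¬A ∨ B.
  \neg (\forall e\, M(e,e)) \lor \neg \neg ((\exists e\, M(e,e)) \land (\exists e\, K(e))) \lor \neg (\forall e\, K(e))
Push ¬ through the quantifiers and connectives to reach negation normal form:
  (\exists e\, \neg M(e,e)) \lor (\exists e\, M(e,e)) \land (\exists e\, K(e)) \lor (\exists e\, \neg K(e))
Give each quantifier a distinct variable: e↦q, e↦y1, e↦x.
  (\exists e\, \neg M(e,e)) \lor (\exists q\, M(q,q)) \land (\exists y1\, K(y1)) \lor (\exists x\, \neg K(x))
Extract every quantifier outward, since the variables are now distinct and don't occur free across branches:
  \exists e\, \exists q\, \exists y1\, \exists x\, (\neg M(e,e) \lor M(q,q) \land K(y1) \lor \neg K(x))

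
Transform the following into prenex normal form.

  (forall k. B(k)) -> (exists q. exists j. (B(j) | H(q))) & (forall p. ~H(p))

First replace A → B with ¬A ∨ B.
  ~(forall k. B(k)) | (exists q. exists j. (B(j) | H(q))) & (forall p. ~H(p))
Drive negations inward (¬∀x A ≡ ∃x ¬A, ¬∃x A ≡ ∀x ¬A, De Morgan for ∧/∨):
  (exists k. ~B(k)) | (exists q. exists j. (B(j) | H(q))) & (forall p. ~H(p))
All bound variables are already distinct, so no renaming is needed.
Pull the quantifiers to the front (each side's bound variable is not free in the other side):
  exists k. exists q. exists j. forall p. (~B(k) | (B(j) | H(q)) & ~H(p))

exists k. exists q. exists j. forall p. (~B(k) | (B(j) | H(q)) & ~H(p))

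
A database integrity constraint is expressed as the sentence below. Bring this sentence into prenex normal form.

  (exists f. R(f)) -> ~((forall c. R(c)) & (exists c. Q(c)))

Eliminate → and ↔ using ¬ and ∨.
  ~(exists f. R(f)) | ~((forall c. R(c)) & (exists c. Q(c)))
Move each ¬ inward, flipping quantifiers it crosses:
  (forall f. ~R(f)) | (exists c. ~R(c)) | (forall c. ~Q(c))
Give each quantifier a distinct variable: c↦w1.
  (forall f. ~R(f)) | (exists c. ~R(c)) | (forall w1. ~Q(w1))
Extract every quantifier outward, since the variables are now distinct and don't occur free across branches:
  forall f. exists c. forall w1. (~R(f) | ~R(c) | ~Q(w1))

forall f. exists c. forall w1. (~R(f) | ~R(c) | ~Q(w1))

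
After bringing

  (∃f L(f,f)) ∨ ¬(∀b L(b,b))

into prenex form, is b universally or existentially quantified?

Move each ¬ inward, flipping quantifiers it crosses:
  (∃f L(f,f)) ∨ (∃b ¬L(b,b))
All bound variables are already distinct, so no renaming is needed.
Extract every quantifier outward, since the variables are now distinct and don't occur free across branches:
  ∃f ∃b (L(f,f) ∨ ¬L(b,b))
The quantifier ∀b sits under an odd number of negations, so it flips to ∃b.

existential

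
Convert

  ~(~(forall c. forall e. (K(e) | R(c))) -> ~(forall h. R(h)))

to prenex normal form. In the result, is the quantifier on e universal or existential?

Rewrite implications/biconditionals: A → B as ¬A ∨ B.
  ~(~~(forall c. forall e. (K(e) | R(c))) | ~(forall h. R(h)))
Move each ¬ inward, flipping quantifiers it crosses:
  (exists c. exists e. (~K(e) & ~R(c))) & (forall h. R(h))
All bound variables are already distinct, so no renaming is needed.
Finally move all quantifiers to the prefix:
  exists c. exists e. forall h. (~K(e) & ~R(c) & R(h))
The quantifier forall e sits under an odd number of negations (counting the antecedent side of each →), so it flips to exists e.

existential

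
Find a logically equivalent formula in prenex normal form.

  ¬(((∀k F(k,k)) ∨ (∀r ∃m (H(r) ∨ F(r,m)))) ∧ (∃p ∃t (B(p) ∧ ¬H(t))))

Drive negations inward (¬∀x A ≡ ∃x ¬A, ¬∃x A ≡ ∀x ¬A, De Morgan for ∧/∨):
  (∃k ¬F(k,k)) ∧ (∃r ∀m (¬H(r) ∧ ¬F(r,m))) ∨ (∀p ∀t (¬B(p) ∨ H(t)))
All bound variables are already distinct, so no renaming is needed.
Pull the quantifiers to the front (each side's bound variable is not free in the other side):
  ∃k ∃r ∀m ∀p ∀t (¬F(k,k) ∧ ¬H(r) ∧ ¬F(r,m) ∨ ¬B(p) ∨ H(t))

∃k ∃r ∀m ∀p ∀t (¬F(k,k) ∧ ¬H(r) ∧ ¬F(r,m) ∨ ¬B(p) ∨ H(t))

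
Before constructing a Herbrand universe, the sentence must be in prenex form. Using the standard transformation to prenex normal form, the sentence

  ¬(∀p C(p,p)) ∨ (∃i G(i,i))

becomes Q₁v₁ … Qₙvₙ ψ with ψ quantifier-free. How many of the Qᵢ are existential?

Push ¬ through the quantifiers and connectives to reach negation normal form:
  (∃p ¬C(p,p)) ∨ (∃i G(i,i))
Finally move all quantifiers to the prefix:
  ∃p ∃i (¬C(p,p) ∨ G(i,i))
The prefix is ∃p ∃i: 0 universal, 2 existential.

2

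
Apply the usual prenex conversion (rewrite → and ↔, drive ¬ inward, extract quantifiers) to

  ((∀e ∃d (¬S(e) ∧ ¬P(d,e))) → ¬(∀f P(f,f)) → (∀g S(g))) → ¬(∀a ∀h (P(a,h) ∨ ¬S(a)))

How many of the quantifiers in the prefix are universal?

Rewrite implications/biconditionals: A → B as ¬A ∨ B.
  ¬(¬(∀e ∃d (¬S(e) ∧ ¬P(d,e))) ∨ ¬¬(∀f P(f,f)) ∨ (∀g S(g))) ∨ ¬(∀a ∀h (P(a,h) ∨ ¬S(a)))
Move each ¬ inward, flipping quantifiers it crosses:
  (∀e ∃d (¬S(e) ∧ ¬P(d,e))) ∧ (∃f ¬P(f,f)) ∧ (∃g ¬S(g)) ∨ (∃a ∃h (¬P(a,h) ∧ S(a)))
All bound variables are already distinct, so no renaming is needed.
Finally move all quantifiers to the prefix:
  ∀e ∃d ∃f ∃g ∃a ∃h (¬S(e) ∧ ¬P(d,e) ∧ ¬P(f,f) ∧ ¬S(g) ∨ ¬P(a,h) ∧ S(a))
The prefix is ∀e ∃d ∃f ∃g ∃a ∃h: 1 universal, 5 existential.

1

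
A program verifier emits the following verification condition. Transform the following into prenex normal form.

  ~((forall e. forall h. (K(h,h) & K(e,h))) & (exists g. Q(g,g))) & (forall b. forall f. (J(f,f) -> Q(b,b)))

exists e. exists h. forall g. forall b. forall f. ((~K(h,h) | ~K(e,h) | ~Q(g,g)) & (~J(f,f) | Q(b,b)))

Rewrite implications/biconditionals: A → B as ¬A ∨ B.
  ~((forall e. forall h. (K(h,h) & K(e,h))) & (exists g. Q(g,g))) & (forall b. forall f. (~J(f,f) | Q(b,b)))
Drive negations inward (¬∀x A ≡ ∃x ¬A, ¬∃x A ≡ ∀x ¬A, De Morgan for ∧/∨):
  ((exists e. exists h. (~K(h,h) | ~K(e,h))) | (forall g. ~Q(g,g))) & (forall b. forall f. (~J(f,f) | Q(b,b)))
All bound variables are already distinct, so no renaming is needed.
Pull the quantifiers to the front (each side's bound variable is not free in the other side):
  exists e. exists h. forall g. forall b. forall f. ((~K(h,h) | ~K(e,h) | ~Q(g,g)) & (~J(f,f) | Q(b,b)))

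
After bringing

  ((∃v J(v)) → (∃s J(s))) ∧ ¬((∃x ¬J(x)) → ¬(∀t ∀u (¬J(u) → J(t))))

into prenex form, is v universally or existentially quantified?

Eliminate → and ↔ using ¬ and ∨.
  (¬(∃v J(v)) ∨ (∃s J(s))) ∧ ¬(¬(∃x ¬J(x)) ∨ ¬(∀t ∀u (¬¬J(u) ∨ J(t))))
Push ¬ through the quantifiers and connectives to reach negation normal form:
  ((∀v ¬J(v)) ∨ (∃s J(s))) ∧ (∃x ¬J(x)) ∧ (∀t ∀u (J(u) ∨ J(t)))
Pull the quantifiers to the front (each side's bound variable is not free in the other side):
  ∀v ∃s ∃x ∀t ∀u ((¬J(v) ∨ J(s)) ∧ ¬J(x) ∧ (J(u) ∨ J(t)))
The quantifier ∃v sits under an odd number of negations (counting the antecedent side of each →), so it flips to ∀v.

universal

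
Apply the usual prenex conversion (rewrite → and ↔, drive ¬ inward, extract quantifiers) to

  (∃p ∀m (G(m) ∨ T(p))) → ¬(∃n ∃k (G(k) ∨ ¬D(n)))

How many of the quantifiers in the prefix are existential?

Rewrite implications/biconditionals: A → B as ¬A ∨ B.
  ¬(∃p ∀m (G(m) ∨ T(p))) ∨ ¬(∃n ∃k (G(k) ∨ ¬D(n)))
Push ¬ through the quantifiers and connectives to reach negation normal form:
  (∀p ∃m (¬G(m) ∧ ¬T(p))) ∨ (∀n ∀k (¬G(k) ∧ D(n)))
All bound variables are already distinct, so no renaming is needed.
Finally move all quantifiers to the prefix:
  ∀p ∃m ∀n ∀k (¬G(m) ∧ ¬T(p) ∨ ¬G(k) ∧ D(n))
The prefix is ∀p ∃m ∀n ∀k: 3 universal, 1 existential.

1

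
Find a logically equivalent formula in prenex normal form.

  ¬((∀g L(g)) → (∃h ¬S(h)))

∀g ∀h (L(g) ∧ S(h))

Eliminate → and ↔ using ¬ and ∨.
  ¬(¬(∀g L(g)) ∨ (∃h ¬S(h)))
Drive negations inward (¬∀x A ≡ ∃x ¬A, ¬∃x A ≡ ∀x ¬A, De Morgan for ∧/∨):
  (∀g L(g)) ∧ (∀h S(h))
Finally move all quantifiers to the prefix:
  ∀g ∀h (L(g) ∧ S(h))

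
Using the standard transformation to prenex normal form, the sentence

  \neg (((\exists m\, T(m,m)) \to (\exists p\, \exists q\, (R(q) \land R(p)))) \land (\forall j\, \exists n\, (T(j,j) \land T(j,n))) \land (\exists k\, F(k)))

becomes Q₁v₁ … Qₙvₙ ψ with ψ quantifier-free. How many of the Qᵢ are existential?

2

First replace A → B with ¬A ∨ B.
  \neg ((\neg (\exists m\, T(m,m)) \lor (\exists p\, \exists q\, (R(q) \land R(p)))) \land (\forall j\, \exists n\, (T(j,j) \land T(j,n))) \land (\exists k\, F(k)))
Drive negations inward (¬∀x A ≡ ∃x ¬A, ¬∃x A ≡ ∀x ¬A, De Morgan for ∧/∨):
  (\exists m\, T(m,m)) \land (\forall p\, \forall q\, (\neg R(q) \lor \neg R(p))) \lor (\exists j\, \forall n\, (\neg T(j,j) \lor \neg T(j,n))) \lor (\forall k\, \neg F(k))
All bound variables are already distinct, so no renaming is needed.
Finally move all quantifiers to the prefix:
  \exists m\, \forall p\, \forall q\, \exists j\, \forall n\, \forall k\, (T(m,m) \land (\neg R(q) \lor \neg R(p)) \lor \neg T(j,j) \lor \neg T(j,n) \lor \neg F(k))
The prefix is \exists m \forall p \forall q \exists j \forall n \forall k: 4 universal, 2 existential.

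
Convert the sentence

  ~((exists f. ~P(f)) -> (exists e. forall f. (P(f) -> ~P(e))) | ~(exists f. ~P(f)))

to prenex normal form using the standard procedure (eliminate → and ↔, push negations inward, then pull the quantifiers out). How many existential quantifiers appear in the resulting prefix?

Rewrite implications/biconditionals: A → B as ¬A ∨ B.
  ~(~(exists f. ~P(f)) | (exists e. forall f. (~P(f) | ~P(e))) | ~(exists f. ~P(f)))
Push ¬ through the quantifiers and connectives to reach negation normal form:
  (exists f. ~P(f)) & (forall e. exists f. (P(f) & P(e))) & (exists f. ~P(f))
Standardize variables apart so no two quantifiers bind the same name: f↦b, f↦r.
  (exists f. ~P(f)) & (forall e. exists b. (P(b) & P(e))) & (exists r. ~P(r))
Finally move all quantifiers to the prefix:
  exists f. forall e. exists b. exists r. (~P(f) & P(b) & P(e) & ~P(r))
The prefix is exists f forall e exists b exists r: 1 universal, 3 existential.

3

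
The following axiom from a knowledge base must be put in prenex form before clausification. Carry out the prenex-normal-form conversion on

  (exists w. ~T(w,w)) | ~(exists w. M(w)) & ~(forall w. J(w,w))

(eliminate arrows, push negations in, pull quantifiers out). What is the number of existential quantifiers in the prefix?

2

Drive negations inward (¬∀x A ≡ ∃x ¬A, ¬∃x A ≡ ∀x ¬A, De Morgan for ∧/∨):
  (exists w. ~T(w,w)) | (forall w. ~M(w)) & (exists w. ~J(w,w))
Give each quantifier a distinct variable: w↦a, w↦y1.
  (exists w. ~T(w,w)) | (forall a. ~M(a)) & (exists y1. ~J(y1,y1))
Finally move all quantifiers to the prefix:
  exists w. forall a. exists y1. (~T(w,w) | ~M(a) & ~J(y1,y1))
The prefix is exists w forall a exists y1: 1 universal, 2 existential.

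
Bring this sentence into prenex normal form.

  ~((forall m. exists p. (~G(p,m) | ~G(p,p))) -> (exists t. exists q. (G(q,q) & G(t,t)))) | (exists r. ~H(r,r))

forall m. exists p. forall t. forall q. exists r. ((~G(p,m) | ~G(p,p)) & (~G(q,q) | ~G(t,t)) | ~H(r,r))

First replace A → B with ¬A ∨ B.
  ~(~(forall m. exists p. (~G(p,m) | ~G(p,p))) | (exists t. exists q. (G(q,q) & G(t,t)))) | (exists r. ~H(r,r))
Move each ¬ inward, flipping quantifiers it crosses:
  (forall m. exists p. (~G(p,m) | ~G(p,p))) & (forall t. forall q. (~G(q,q) | ~G(t,t))) | (exists r. ~H(r,r))
All bound variables are already distinct, so no renaming is needed.
Finally move all quantifiers to the prefix:
  forall m. exists p. forall t. forall q. exists r. ((~G(p,m) | ~G(p,p)) & (~G(q,q) | ~G(t,t)) | ~H(r,r))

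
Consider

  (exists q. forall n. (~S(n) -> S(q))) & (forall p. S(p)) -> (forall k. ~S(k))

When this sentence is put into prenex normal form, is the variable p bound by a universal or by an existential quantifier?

existential

Eliminate → and ↔ using ¬ and ∨.
  ~((exists q. forall n. (~~S(n) | S(q))) & (forall p. S(p))) | (forall k. ~S(k))
Push ¬ through the quantifiers and connectives to reach negation normal form:
  (forall q. exists n. (~S(n) & ~S(q))) | (exists p. ~S(p)) | (forall k. ~S(k))
Pull the quantifiers to the front (each side's bound variable is not free in the other side):
  forall q. exists n. exists p. forall k. (~S(n) & ~S(q) | ~S(p) | ~S(k))
The quantifier forall p sits under an odd number of negations (counting the antecedent side of each →), so it flips to exists p.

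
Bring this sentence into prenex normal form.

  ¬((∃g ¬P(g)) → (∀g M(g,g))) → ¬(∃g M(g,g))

∀g ∀v1 ∀y (P(g) ∨ M(v1,v1) ∨ ¬M(y,y))

Rewrite implications/biconditionals: A → B as ¬A ∨ B.
  ¬¬(¬(∃g ¬P(g)) ∨ (∀g M(g,g))) ∨ ¬(∃g M(g,g))
Push ¬ through the quantifiers and connectives to reach negation normal form:
  (∀g P(g)) ∨ (∀g M(g,g)) ∨ (∀g ¬M(g,g))
Rename bound variables to avoid capture: g↦v1, g↦y.
  (∀g P(g)) ∨ (∀v1 M(v1,v1)) ∨ (∀y ¬M(y,y))
Finally move all quantifiers to the prefix:
  ∀g ∀v1 ∀y (P(g) ∨ M(v1,v1) ∨ ¬M(y,y))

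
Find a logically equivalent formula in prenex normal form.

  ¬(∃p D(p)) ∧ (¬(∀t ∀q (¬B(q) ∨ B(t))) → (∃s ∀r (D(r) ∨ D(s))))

Eliminate → and ↔ using ¬ and ∨.
  ¬(∃p D(p)) ∧ (¬¬(∀t ∀q (¬B(q) ∨ B(t))) ∨ (∃s ∀r (D(r) ∨ D(s))))
Drive negations inward (¬∀x A ≡ ∃x ¬A, ¬∃x A ≡ ∀x ¬A, De Morgan for ∧/∨):
  (∀p ¬D(p)) ∧ ((∀t ∀q (¬B(q) ∨ B(t))) ∨ (∃s ∀r (D(r) ∨ D(s))))
Finally move all quantifiers to the prefix:
  ∀p ∀t ∀q ∃s ∀r (¬D(p) ∧ (¬B(q) ∨ B(t) ∨ D(r) ∨ D(s)))

∀p ∀t ∀q ∃s ∀r (¬D(p) ∧ (¬B(q) ∨ B(t) ∨ D(r) ∨ D(s)))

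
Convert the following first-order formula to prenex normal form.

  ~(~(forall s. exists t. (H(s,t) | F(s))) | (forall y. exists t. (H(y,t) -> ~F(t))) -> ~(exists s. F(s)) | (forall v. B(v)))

exists s. forall t. forall y. exists w1. exists u. exists v. ((~H(s,t) & ~F(s) | ~H(y,w1) | ~F(w1)) & F(u) & ~B(v))

First replace A → B with ¬A ∨ B.
  ~(~(~(forall s. exists t. (H(s,t) | F(s))) | (forall y. exists t. (~H(y,t) | ~F(t)))) | ~(exists s. F(s)) | (forall v. B(v)))
Drive negations inward (¬∀x A ≡ ∃x ¬A, ¬∃x A ≡ ∀x ¬A, De Morgan for ∧/∨):
  ((exists s. forall t. (~H(s,t) & ~F(s))) | (forall y. exists t. (~H(y,t) | ~F(t)))) & (exists s. F(s)) & (exists v. ~B(v))
Give each quantifier a distinct variable: t↦w1, s↦u.
  ((exists s. forall t. (~H(s,t) & ~F(s))) | (forall y. exists w1. (~H(y,w1) | ~F(w1)))) & (exists u. F(u)) & (exists v. ~B(v))
Pull the quantifiers to the front (each side's bound variable is not free in the other side):
  exists s. forall t. forall y. exists w1. exists u. exists v. ((~H(s,t) & ~F(s) | ~H(y,w1) | ~F(w1)) & F(u) & ~B(v))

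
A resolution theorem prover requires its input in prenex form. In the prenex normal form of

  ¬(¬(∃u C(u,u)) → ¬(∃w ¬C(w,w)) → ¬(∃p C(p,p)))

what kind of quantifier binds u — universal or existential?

First replace A → B with ¬A ∨ B.
  ¬(¬¬(∃u C(u,u)) ∨ ¬¬(∃w ¬C(w,w)) ∨ ¬(∃p C(p,p)))
Move each ¬ inward, flipping quantifiers it crosses:
  (∀u ¬C(u,u)) ∧ (∀w C(w,w)) ∧ (∃p C(p,p))
Finally move all quantifiers to the prefix:
  ∀u ∀w ∃p (¬C(u,u) ∧ C(w,w) ∧ C(p,p))
The quantifier ∃u sits under an odd number of negations (counting the antecedent side of each →), so it flips to ∀u.

universal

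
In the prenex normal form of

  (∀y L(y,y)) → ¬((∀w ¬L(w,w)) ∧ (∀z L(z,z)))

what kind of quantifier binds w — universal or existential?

existential

First replace A → B with ¬A ∨ B.
  ¬(∀y L(y,y)) ∨ ¬((∀w ¬L(w,w)) ∧ (∀z L(z,z)))
Move each ¬ inward, flipping quantifiers it crosses:
  (∃y ¬L(y,y)) ∨ (∃w L(w,w)) ∨ (∃z ¬L(z,z))
Extract every quantifier outward, since the variables are now distinct and don't occur free across branches:
  ∃y ∃w ∃z (¬L(y,y) ∨ L(w,w) ∨ ¬L(z,z))
The quantifier ∀w sits under an odd number of negations (counting the antecedent side of each →), so it flips to ∃w.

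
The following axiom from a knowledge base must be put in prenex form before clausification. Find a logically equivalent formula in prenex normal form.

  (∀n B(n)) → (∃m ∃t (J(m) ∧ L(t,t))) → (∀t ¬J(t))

∃n ∀m ∀t ∀z (¬B(n) ∨ ¬J(m) ∨ ¬L(t,t) ∨ ¬J(z))

Eliminate → and ↔ using ¬ and ∨.
  ¬(∀n B(n)) ∨ ¬(∃m ∃t (J(m) ∧ L(t,t))) ∨ (∀t ¬J(t))
Push ¬ through the quantifiers and connectives to reach negation normal form:
  (∃n ¬B(n)) ∨ (∀m ∀t (¬J(m) ∨ ¬L(t,t))) ∨ (∀t ¬J(t))
Rename bound variables to avoid capture: t↦z.
  (∃n ¬B(n)) ∨ (∀m ∀t (¬J(m) ∨ ¬L(t,t))) ∨ (∀z ¬J(z))
Extract every quantifier outward, since the variables are now distinct and don't occur free across branches:
  ∃n ∀m ∀t ∀z (¬B(n) ∨ ¬J(m) ∨ ¬L(t,t) ∨ ¬J(z))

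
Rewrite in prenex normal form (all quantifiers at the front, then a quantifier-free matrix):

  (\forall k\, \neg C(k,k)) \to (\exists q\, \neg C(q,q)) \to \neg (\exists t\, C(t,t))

Rewrite implications/biconditionals: A → B as ¬A ∨ B.
  \neg (\forall k\, \neg C(k,k)) \lor \neg (\exists q\, \neg C(q,q)) \lor \neg (\exists t\, C(t,t))
Push ¬ through the quantifiers and connectives to reach negation normal form:
  (\exists k\, C(k,k)) \lor (\forall q\, C(q,q)) \lor (\forall t\, \neg C(t,t))
All bound variables are already distinct, so no renaming is needed.
Pull the quantifiers to the front (each side's bound variable is not free in the other side):
  \exists k\, \forall q\, \forall t\, (C(k,k) \lor C(q,q) \lor \neg C(t,t))

\exists k\, \forall q\, \forall t\, (C(k,k) \lor C(q,q) \lor \neg C(t,t))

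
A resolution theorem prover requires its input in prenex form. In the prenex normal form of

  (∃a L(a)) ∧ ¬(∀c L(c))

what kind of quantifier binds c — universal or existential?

existential

Drive negations inward (¬∀x A ≡ ∃x ¬A, ¬∃x A ≡ ∀x ¬A, De Morgan for ∧/∨):
  (∃a L(a)) ∧ (∃c ¬L(c))
Extract every quantifier outward, since the variables are now distinct and don't occur free across branches:
  ∃a ∃c (L(a) ∧ ¬L(c))
The quantifier ∀c sits under an odd number of negations, so it flips to ∃c.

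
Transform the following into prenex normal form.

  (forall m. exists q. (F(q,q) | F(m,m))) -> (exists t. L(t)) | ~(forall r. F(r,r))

exists m. forall q. exists t. exists r. (~F(q,q) & ~F(m,m) | L(t) | ~F(r,r))

Rewrite implications/biconditionals: A → B as ¬A ∨ B.
  ~(forall m. exists q. (F(q,q) | F(m,m))) | (exists t. L(t)) | ~(forall r. F(r,r))
Drive negations inward (¬∀x A ≡ ∃x ¬A, ¬∃x A ≡ ∀x ¬A, De Morgan for ∧/∨):
  (exists m. forall q. (~F(q,q) & ~F(m,m))) | (exists t. L(t)) | (exists r. ~F(r,r))
All bound variables are already distinct, so no renaming is needed.
Pull the quantifiers to the front (each side's bound variable is not free in the other side):
  exists m. forall q. exists t. exists r. (~F(q,q) & ~F(m,m) | L(t) | ~F(r,r))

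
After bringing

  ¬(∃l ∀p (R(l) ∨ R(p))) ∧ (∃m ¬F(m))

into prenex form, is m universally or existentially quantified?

existential

Drive negations inward (¬∀x A ≡ ∃x ¬A, ¬∃x A ≡ ∀x ¬A, De Morgan for ∧/∨):
  (∀l ∃p (¬R(l) ∧ ¬R(p))) ∧ (∃m ¬F(m))
Pull the quantifiers to the front (each side's bound variable is not free in the other side):
  ∀l ∃p ∃m (¬R(l) ∧ ¬R(p) ∧ ¬F(m))
The quantifier ∃m sits under an even number of negations, so it remains existential.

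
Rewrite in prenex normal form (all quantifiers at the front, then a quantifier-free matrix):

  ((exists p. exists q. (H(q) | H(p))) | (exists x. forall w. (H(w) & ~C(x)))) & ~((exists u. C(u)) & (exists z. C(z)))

Move each ¬ inward, flipping quantifiers it crosses:
  ((exists p. exists q. (H(q) | H(p))) | (exists x. forall w. (H(w) & ~C(x)))) & ((forall u. ~C(u)) | (forall z. ~C(z)))
Extract every quantifier outward, since the variables are now distinct and don't occur free across branches:
  exists p. exists q. exists x. forall w. forall u. forall z. ((H(q) | H(p) | H(w) & ~C(x)) & (~C(u) | ~C(z)))

exists p. exists q. exists x. forall w. forall u. forall z. ((H(q) | H(p) | H(w) & ~C(x)) & (~C(u) | ~C(z)))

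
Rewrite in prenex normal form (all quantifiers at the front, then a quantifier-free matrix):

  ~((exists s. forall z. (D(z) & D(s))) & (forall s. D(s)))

Push ¬ through the quantifiers and connectives to reach negation normal form:
  (forall s. exists z. (~D(z) | ~D(s))) | (exists s. ~D(s))
Standardize variables apart so no two quantifiers bind the same name: s↦w1.
  (forall s. exists z. (~D(z) | ~D(s))) | (exists w1. ~D(w1))
Pull the quantifiers to the front (each side's bound variable is not free in the other side):
  forall s. exists z. exists w1. (~D(z) | ~D(s) | ~D(w1))

forall s. exists z. exists w1. (~D(z) | ~D(s) | ~D(w1))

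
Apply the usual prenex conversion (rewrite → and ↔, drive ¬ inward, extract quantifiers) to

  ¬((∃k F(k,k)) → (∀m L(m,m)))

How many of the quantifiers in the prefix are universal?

Eliminate → and ↔ using ¬ and ∨.
  ¬(¬(∃k F(k,k)) ∨ (∀m L(m,m)))
Move each ¬ inward, flipping quantifiers it crosses:
  (∃k F(k,k)) ∧ (∃m ¬L(m,m))
All bound variables are already distinct, so no renaming is needed.
Pull the quantifiers to the front (each side's bound variable is not free in the other side):
  ∃k ∃m (F(k,k) ∧ ¬L(m,m))
The prefix is ∃k ∃m: 0 universal, 2 existential.

0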